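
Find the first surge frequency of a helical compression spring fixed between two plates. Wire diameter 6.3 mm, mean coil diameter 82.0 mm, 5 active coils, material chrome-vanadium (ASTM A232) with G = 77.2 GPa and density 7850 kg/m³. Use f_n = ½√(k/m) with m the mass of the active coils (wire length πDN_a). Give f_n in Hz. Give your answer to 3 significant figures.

k = Gd⁴/(8D³N_a) = (77.2×10³)(6.3⁴)/(8·82.0³·5) = 5.5141 N/mm = 5514.1 N/m
Wire length L = πDN_a = π·82.0·5 = 1288.1 mm
m = ρ·(πd²/4)·L = 7850 × 31.172×10⁻⁶ m² × 1.2881 m = 0.31519 kg
f_n = ½√(k/m) = 0.5·√(5514.1/0.31519) = 0.5·√(17495) = 66.134 Hz

66.1 Hz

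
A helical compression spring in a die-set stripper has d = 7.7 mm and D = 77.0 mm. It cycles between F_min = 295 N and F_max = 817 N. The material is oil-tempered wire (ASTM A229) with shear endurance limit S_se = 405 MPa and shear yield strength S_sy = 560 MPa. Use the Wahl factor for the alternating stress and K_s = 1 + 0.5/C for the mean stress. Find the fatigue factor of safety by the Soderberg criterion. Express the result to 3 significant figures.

C = D/d = 77.0/7.7 = 10.0000; K_W = (4C−1)/(4C−4)+0.615/C = 1.1448; K_s = 1+0.5/C = 1.0500
F_a = (F_max−F_min)/2 = 261 N; F_m = (F_max+F_min)/2 = 556 N
τ_a = K_W·8F_aD/(πd³) = 1.1448 × 112.1 = 128.33 MPa
τ_m = K_s·8F_mD/(πd³) = 1.0500 × 238.8 = 250.74 MPa
Soderberg: 1/n_f = τ_a/S_se + τ_m/S_sy = 128.33/405 + 250.74/560 = 0.31687 + 0.44775 = 0.76462
n_f = 1/0.76462 = 1.308

1.31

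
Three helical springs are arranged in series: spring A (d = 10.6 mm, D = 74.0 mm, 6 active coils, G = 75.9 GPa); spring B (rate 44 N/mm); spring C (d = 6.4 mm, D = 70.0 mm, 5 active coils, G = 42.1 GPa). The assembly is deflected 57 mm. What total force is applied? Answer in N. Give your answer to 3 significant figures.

k_A = Gd⁴/(8D³N_a) = (75.9×10³)(10.6⁴)/(8·74.0³·6) = 49.264 N/mm
k_C = Gd⁴/(8D³N_a) = (42.1×10³)(6.4⁴)/(8·70.0³·5) = 5.1481 N/mm
Series: 1/k_eq = 1/49.264 + 1/44 + 1/5.1481 = 0.23727; k_eq = 4.2146 N/mm
F = k_eq·δ = 4.2146·57 = 240.23 N

240 N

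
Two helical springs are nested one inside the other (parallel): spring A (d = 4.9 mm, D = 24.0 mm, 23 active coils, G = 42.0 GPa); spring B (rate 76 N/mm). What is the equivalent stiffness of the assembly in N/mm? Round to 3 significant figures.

k_A = Gd⁴/(8D³N_a) = (42.0×10³)(4.9⁴)/(8·24.0³·23) = 9.5188 N/mm
Parallel: k_eq = 9.5188 + 76 = 85.519 N/mm

85.5 N/mm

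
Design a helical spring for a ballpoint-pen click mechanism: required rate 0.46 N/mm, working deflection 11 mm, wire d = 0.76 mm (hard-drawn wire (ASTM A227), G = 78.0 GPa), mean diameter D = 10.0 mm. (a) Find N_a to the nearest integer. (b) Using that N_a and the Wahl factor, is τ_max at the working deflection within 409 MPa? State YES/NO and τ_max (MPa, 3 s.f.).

(a) 7 coils; (b) YES, τ_max = 329 MPa

N_a = Gd⁴/(8D³k) = (78.0×10³)(0.76⁴)/(8·10.0³·0.46) = 7.071 → N_a = 7
Actual rate k = Gd⁴/(8D³·7) = 0.46469 N/mm
Working load F = kδ = 0.46469·11 = 5.1116 N
C = 10.0/0.76 = 13.1579; K_W = (4C−1)/(4C−4)+0.615/C = 1.1084
τ_max = K_W·8FD/(πd³) = 1.1084·296.52 = 328.67 MPa
τ_max ≤ 409 MPa → acceptable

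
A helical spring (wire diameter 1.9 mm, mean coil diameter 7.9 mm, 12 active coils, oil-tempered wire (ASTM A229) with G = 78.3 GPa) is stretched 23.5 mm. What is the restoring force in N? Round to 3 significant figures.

507 N

k = Gd⁴/(8D³N_a) = (78.3×10³)(1.9⁴)/(8·7.9³·12) = 21.559 N/mm
F = k·δ = 21.559 × 23.5 = 506.63 N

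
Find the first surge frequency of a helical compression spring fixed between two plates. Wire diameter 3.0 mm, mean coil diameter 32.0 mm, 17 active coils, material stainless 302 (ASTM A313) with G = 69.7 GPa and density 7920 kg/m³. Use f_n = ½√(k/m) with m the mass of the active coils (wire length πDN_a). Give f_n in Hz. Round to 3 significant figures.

k = Gd⁴/(8D³N_a) = (69.7×10³)(3.0⁴)/(8·32.0³·17) = 1.2669 N/mm = 1266.9 N/m
Wire length L = πDN_a = π·32.0·17 = 1709 mm
m = ρ·(πd²/4)·L = 7920 × 7.0686×10⁻⁶ m² × 1.709 m = 0.095677 kg
f_n = ½√(k/m) = 0.5·√(1266.9/0.095677) = 0.5·√(13241) = 57.535 Hz

57.5 Hz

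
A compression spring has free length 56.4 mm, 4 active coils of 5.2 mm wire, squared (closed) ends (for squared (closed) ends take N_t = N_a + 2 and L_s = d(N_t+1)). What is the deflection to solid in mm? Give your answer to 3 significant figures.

N_t = 6; L_s = 5.2·7 = 36.4 mm
δ_solid = L₀ − L_s = 56.4 − 36.4 = 20 mm

20.0 mm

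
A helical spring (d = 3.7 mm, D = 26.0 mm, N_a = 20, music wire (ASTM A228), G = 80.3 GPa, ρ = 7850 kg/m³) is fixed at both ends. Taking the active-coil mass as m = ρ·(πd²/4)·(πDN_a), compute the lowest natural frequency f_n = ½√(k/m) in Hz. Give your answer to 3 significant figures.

k = Gd⁴/(8D³N_a) = (80.3×10³)(3.7⁴)/(8·26.0³·20) = 5.3516 N/mm = 5351.6 N/m
Wire length L = πDN_a = π·26.0·20 = 1633.6 mm
m = ρ·(πd²/4)·L = 7850 × 10.752×10⁻⁶ m² × 1.6336 m = 0.13788 kg
f_n = ½√(k/m) = 0.5·√(5351.6/0.13788) = 0.5·√(38812) = 98.504 Hz

98.5 Hz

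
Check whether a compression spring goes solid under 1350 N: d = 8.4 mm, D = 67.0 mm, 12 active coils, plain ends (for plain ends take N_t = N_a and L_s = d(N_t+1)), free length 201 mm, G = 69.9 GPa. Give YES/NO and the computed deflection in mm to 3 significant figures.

k = Gd⁴/(8D³N_a) = (69.9×10³)(8.4⁴)/(8·67.0³·12) = 12.053 N/mm
N_t = 12; L_s = 8.4·13 = 109.2 mm; δ_solid = L₀ − L_s = 201 − 109.2 = 91.8 mm
δ = F/k = 1350/12.053 = 112 mm
δ ≥ δ_solid → spring goes solid

YES, δ = 112 mm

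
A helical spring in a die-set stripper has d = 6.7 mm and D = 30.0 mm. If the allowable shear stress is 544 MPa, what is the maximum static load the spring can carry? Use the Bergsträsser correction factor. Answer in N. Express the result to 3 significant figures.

C = D/d = 30.0/6.7 = 4.4776
K_B = (4C+2)/(4C−3) = 19.910/14.910 = 1.3353
τ_max = K·8FD/(πd³) → F_max = τ_allow·πd³/(8DK)
F_max = 544·π·6.7³/(8·30.0·1.3353) = 5.1401e+05/320.48 = 1603.9 N

1600 N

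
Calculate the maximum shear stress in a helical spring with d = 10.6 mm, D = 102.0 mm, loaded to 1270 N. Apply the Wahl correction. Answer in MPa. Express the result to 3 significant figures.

319 MPa

Spring index C = D/d = 102.0/10.6 = 9.6226
K_W = (4C−1)/(4C−4) + 0.615/C = 37.491/34.491 + 0.0639 = 1.1509
τ₀ = 8FD/(πd³) = 8·1270·102.0/(π·10.6³) = 1.03632e+06/3741.7 = 276.97 MPa
τ_max = K·τ₀ = 1.1509 × 276.97 = 318.76 MPa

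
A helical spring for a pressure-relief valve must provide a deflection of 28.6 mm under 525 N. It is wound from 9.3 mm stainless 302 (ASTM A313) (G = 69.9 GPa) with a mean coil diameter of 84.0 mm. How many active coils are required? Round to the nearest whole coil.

Required rate k = F/δ = 525/28.6 = 18.357 N/mm
N_a = Gd⁴/(8D³k) = (69.9×10³ × 9.3⁴)/(8 × 84.0³ × 18.357)
    = 5.22888e+08 / 8.70404e+07 = 6.007 → 6 coils

6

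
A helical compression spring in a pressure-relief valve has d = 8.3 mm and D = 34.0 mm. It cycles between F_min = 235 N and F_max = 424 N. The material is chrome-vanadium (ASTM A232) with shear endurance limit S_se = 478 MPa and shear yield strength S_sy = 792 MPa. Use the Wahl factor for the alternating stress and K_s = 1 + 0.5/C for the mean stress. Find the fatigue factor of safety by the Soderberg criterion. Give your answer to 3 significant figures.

C = D/d = 34.0/8.3 = 4.0964; K_W = (4C−1)/(4C−4)+0.615/C = 1.3924; K_s = 1+0.5/C = 1.1221
F_a = (F_max−F_min)/2 = 94.5 N; F_m = (F_max+F_min)/2 = 329.5 N
τ_a = K_W·8F_aD/(πd³) = 1.3924 × 14.309 = 19.923 MPa
τ_m = K_s·8F_mD/(πd³) = 1.1221 × 49.893 = 55.983 MPa
Soderberg: 1/n_f = τ_a/S_se + τ_m/S_sy = 19.923/478 + 55.983/792 = 0.04168 + 0.07069 = 0.11237
n_f = 1/0.11237 = 8.899

8.90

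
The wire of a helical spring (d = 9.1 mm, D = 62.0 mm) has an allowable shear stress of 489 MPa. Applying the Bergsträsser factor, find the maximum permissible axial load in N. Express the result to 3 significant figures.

1940 N

C = D/d = 62.0/9.1 = 6.8132
K_B = (4C+2)/(4C−3) = 29.253/24.253 = 1.2062
τ_max = K·8FD/(πd³) → F_max = τ_allow·πd³/(8DK)
F_max = 489·π·9.1³/(8·62.0·1.2062) = 1.1577e+06/598.26 = 1935.1 N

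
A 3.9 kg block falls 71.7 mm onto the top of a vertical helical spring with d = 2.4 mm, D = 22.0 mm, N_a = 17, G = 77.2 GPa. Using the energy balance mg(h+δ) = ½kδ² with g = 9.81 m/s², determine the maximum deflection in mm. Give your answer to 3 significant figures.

k = Gd⁴/(8D³N_a) = (77.2×10³)(2.4⁴)/(8·22.0³·17) = 1.7687 N/mm
W = mg = 3.9 × 9.81 = 38.259 N
½kδ² − Wδ − Wh = 0 → δ = (W + √(W² + 2kWh))/k
δ = (38.259 + √(1463.8 + 9703.72))/1.7687 = (38.259 + 105.68)/1.7687 = 81.379 mm

81.4 mm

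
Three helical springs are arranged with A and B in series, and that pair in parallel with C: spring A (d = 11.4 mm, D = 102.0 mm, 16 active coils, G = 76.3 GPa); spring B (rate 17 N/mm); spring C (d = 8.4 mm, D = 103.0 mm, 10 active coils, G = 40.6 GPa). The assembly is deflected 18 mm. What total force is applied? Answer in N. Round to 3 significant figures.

151 N

k_A = Gd⁴/(8D³N_a) = (76.3×10³)(11.4⁴)/(8·102.0³·16) = 9.4871 N/mm
k_C = Gd⁴/(8D³N_a) = (40.6×10³)(8.4⁴)/(8·103.0³·10) = 2.3123 N/mm
Springs A,B series: k_AB = 1/(1/9.4871+1/17) = 6.089 N/mm; parallel with C: k_eq = 6.089+2.3123 = 8.4013 N/mm
F = k_eq·δ = 8.4013·18 = 151.22 N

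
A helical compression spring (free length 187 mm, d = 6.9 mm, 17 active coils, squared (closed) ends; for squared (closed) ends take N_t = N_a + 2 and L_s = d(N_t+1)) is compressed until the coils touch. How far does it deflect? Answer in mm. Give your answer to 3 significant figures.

N_t = 19; L_s = 6.9·20 = 138 mm
δ_solid = L₀ − L_s = 187 − 138 = 49 mm

49.0 mm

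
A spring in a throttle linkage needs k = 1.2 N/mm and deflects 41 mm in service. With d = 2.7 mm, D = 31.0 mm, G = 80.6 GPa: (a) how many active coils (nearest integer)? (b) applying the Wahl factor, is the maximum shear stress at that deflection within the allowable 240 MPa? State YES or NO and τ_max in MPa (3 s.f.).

(a) 15 coils; (b) YES, τ_max = 222 MPa

N_a = Gd⁴/(8D³k) = (80.6×10³)(2.7⁴)/(8·31.0³·1.2) = 14.98 → N_a = 15
Actual rate k = Gd⁴/(8D³·15) = 1.1982 N/mm
Working load F = kδ = 1.1982·41 = 49.126 N
C = 31.0/2.7 = 11.4815; K_W = (4C−1)/(4C−4)+0.615/C = 1.1251
τ_max = K_W·8FD/(πd³) = 1.1251·197.02 = 221.67 MPa
τ_max ≤ 240 MPa → acceptable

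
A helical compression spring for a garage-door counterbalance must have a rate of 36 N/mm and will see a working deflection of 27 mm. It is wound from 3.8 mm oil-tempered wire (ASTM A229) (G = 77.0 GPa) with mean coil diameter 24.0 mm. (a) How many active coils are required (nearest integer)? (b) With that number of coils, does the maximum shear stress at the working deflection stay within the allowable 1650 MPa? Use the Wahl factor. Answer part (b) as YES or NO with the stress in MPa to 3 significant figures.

N_a = Gd⁴/(8D³k) = (77.0×10³)(3.8⁴)/(8·24.0³·36) = 4.033 → N_a = 4
Actual rate k = Gd⁴/(8D³·4) = 36.295 N/mm
Working load F = kδ = 36.295·27 = 979.95 N
C = 24.0/3.8 = 6.3158; K_W = (4C−1)/(4C−4)+0.615/C = 1.2385
τ_max = K_W·8FD/(πd³) = 1.2385·1091.5 = 1351.7 MPa
τ_max ≤ 1650 MPa → acceptable

(a) 4 coils; (b) YES, τ_max = 1350 MPa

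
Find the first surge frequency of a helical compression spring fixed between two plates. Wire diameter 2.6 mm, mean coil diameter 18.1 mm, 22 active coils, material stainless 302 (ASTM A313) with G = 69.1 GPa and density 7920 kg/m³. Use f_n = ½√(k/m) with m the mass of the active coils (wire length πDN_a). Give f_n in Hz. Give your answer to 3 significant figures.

120 Hz

k = Gd⁴/(8D³N_a) = (69.1×10³)(2.6⁴)/(8·18.1³·22) = 3.0257 N/mm = 3025.7 N/m
Wire length L = πDN_a = π·18.1·22 = 1251 mm
m = ρ·(πd²/4)·L = 7920 × 5.3093×10⁻⁶ m² × 1.251 m = 0.052603 kg
f_n = ½√(k/m) = 0.5·√(3025.7/0.052603) = 0.5·√(57519) = 119.92 Hz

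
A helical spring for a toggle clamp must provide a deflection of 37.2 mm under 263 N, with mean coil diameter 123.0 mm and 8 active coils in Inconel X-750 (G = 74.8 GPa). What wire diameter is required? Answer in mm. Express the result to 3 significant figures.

Required rate k = F/δ = 263/37.2 = 7.0699 N/mm
d = (8D³N_a·k / G)^(1/4) = (8·123.0³·8·7.0699 / (74.8×10³))^0.25
  = (11257)^0.25 = 10.3003 mm

10.3 mm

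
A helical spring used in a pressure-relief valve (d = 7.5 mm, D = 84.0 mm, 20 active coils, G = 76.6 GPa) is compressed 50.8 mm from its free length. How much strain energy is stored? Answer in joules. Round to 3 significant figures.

k = Gd⁴/(8D³N_a) = (76.6×10³)(7.5⁴)/(8·84.0³·20) = 2.5557 N/mm
U = ½kδ² = 0.5 × 2.5557 × 50.8² = 3297.7 N·mm = 3.2977 J

3.30 J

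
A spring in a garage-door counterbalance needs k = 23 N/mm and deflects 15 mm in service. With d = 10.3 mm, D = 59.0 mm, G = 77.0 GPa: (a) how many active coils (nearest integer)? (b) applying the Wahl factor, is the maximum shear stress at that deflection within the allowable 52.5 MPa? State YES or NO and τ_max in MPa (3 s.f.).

N_a = Gd⁴/(8D³k) = (77.0×10³)(10.3⁴)/(8·59.0³·23) = 22.93 → N_a = 23
Actual rate k = Gd⁴/(8D³·23) = 22.933 N/mm
Working load F = kδ = 22.933·15 = 344 N
C = 59.0/10.3 = 5.7282; K_W = (4C−1)/(4C−4)+0.615/C = 1.2660
τ_max = K_W·8FD/(πd³) = 1.2660·47.297 = 59.878 MPa
τ_max > 52.5 MPa → exceeds allowable

(a) 23 coils; (b) NO, τ_max = 59.9 MPa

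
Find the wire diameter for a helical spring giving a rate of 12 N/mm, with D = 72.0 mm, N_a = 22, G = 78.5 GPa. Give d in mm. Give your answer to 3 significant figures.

d = (8D³N_a·k / G)^(1/4) = (8·72.0³·22·12 / (78.5×10³))^0.25
  = (10042)^0.25 = 10.0105 mm

10.0 mm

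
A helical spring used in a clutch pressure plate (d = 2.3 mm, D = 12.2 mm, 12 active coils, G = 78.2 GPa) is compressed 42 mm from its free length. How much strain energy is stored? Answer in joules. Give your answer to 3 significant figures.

11.1 J

k = Gd⁴/(8D³N_a) = (78.2×10³)(2.3⁴)/(8·12.2³·12) = 12.554 N/mm
U = ½kδ² = 0.5 × 12.554 × 42² = 11072 N·mm = 11.072 J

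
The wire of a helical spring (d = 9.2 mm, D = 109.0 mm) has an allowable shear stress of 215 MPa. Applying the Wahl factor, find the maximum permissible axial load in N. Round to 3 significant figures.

538 N

C = D/d = 109.0/9.2 = 11.8478
K_W = (4C−1)/(4C−4) + 0.615/C = 46.391/43.391 + 0.0519 = 1.1210
τ_max = K·8FD/(πd³) → F_max = τ_allow·πd³/(8DK)
F_max = 215·π·9.2³/(8·109.0·1.1210) = 5.2596e+05/977.55 = 538.04 N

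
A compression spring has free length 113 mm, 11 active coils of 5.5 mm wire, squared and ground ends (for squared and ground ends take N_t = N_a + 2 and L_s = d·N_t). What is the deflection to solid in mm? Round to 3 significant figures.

N_t = 13; L_s = 5.5·13 = 71.5 mm
δ_solid = L₀ − L_s = 113 − 71.5 = 41.5 mm

41.5 mm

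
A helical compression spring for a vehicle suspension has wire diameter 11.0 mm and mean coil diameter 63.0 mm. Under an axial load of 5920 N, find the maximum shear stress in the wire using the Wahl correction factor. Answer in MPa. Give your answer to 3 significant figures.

903 MPa

Spring index C = D/d = 63.0/11.0 = 5.7273
K_W = (4C−1)/(4C−4) + 0.615/C = 21.909/18.909 + 0.1074 = 1.2660
τ₀ = 8FD/(πd³) = 8·5920·63.0/(π·11.0³) = 2.98368e+06/4181.5 = 713.55 MPa
τ_max = K·τ₀ = 1.2660 × 713.55 = 903.38 MPa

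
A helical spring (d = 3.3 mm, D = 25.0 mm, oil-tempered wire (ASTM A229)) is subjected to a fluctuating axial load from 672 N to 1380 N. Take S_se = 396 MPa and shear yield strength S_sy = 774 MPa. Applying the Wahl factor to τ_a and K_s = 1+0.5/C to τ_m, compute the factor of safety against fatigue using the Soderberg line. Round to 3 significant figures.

C = D/d = 25.0/3.3 = 7.5758; K_W = (4C−1)/(4C−4)+0.615/C = 1.1952; K_s = 1+0.5/C = 1.0660
F_a = (F_max−F_min)/2 = 354 N; F_m = (F_max+F_min)/2 = 1026 N
τ_a = K_W·8F_aD/(πd³) = 1.1952 × 627.11 = 749.54 MPa
τ_m = K_s·8F_mD/(πd³) = 1.0660 × 1817.5 = 1937.5 MPa
Soderberg: 1/n_f = τ_a/S_se + τ_m/S_sy = 749.54/396 + 1937.5/774 = 1.89278 + 2.50324 = 4.396
n_f = 1/4.396 = 0.2275

0.227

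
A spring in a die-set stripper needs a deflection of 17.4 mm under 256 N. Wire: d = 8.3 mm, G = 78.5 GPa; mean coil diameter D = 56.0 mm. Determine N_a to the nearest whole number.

18

Required rate k = F/δ = 256/17.4 = 14.713 N/mm
N_a = Gd⁴/(8D³k) = (78.5×10³ × 8.3⁴)/(8 × 56.0³ × 14.713)
    = 3.72548e+08 / 2.06702e+07 = 18.02 → 18 coils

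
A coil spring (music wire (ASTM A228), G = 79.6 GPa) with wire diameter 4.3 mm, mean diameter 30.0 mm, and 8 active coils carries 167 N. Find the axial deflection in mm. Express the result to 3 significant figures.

k = Gd⁴/(8D³N_a) = (79.6×10³)(4.3⁴)/(8·30.0³·8) = 15.749 N/mm
δ = F/k = 167 / 15.749 = 10.604 mm

10.6 mm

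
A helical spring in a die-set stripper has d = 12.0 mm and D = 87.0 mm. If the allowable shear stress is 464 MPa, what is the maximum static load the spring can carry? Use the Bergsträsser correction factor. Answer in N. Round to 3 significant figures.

3040 N

C = D/d = 87.0/12.0 = 7.2500
K_B = (4C+2)/(4C−3) = 31.000/26.000 = 1.1923
τ_max = K·8FD/(πd³) → F_max = τ_allow·πd³/(8DK)
F_max = 464·π·12.0³/(8·87.0·1.1923) = 2.5189e+06/829.85 = 3035.4 N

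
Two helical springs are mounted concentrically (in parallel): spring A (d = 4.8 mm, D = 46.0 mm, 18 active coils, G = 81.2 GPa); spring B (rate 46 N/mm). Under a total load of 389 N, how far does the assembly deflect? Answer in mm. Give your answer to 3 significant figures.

k_A = Gd⁴/(8D³N_a) = (81.2×10³)(4.8⁴)/(8·46.0³·18) = 3.0753 N/mm
Parallel: k_eq = 3.0753 + 46 = 49.075 N/mm
δ = F/k_eq = 389/49.075 = 7.9266 mm

7.93 mm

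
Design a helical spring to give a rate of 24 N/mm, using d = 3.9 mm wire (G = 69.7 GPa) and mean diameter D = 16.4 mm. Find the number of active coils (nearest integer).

19

N_a = Gd⁴/(8D³k) = (69.7×10³ × 3.9⁴)/(8 × 16.4³ × 24)
    = 1.61247e+07 / 846901 = 19.04 → 19 coils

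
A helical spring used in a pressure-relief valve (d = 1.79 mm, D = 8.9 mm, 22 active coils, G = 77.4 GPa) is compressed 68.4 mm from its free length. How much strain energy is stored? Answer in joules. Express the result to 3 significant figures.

15.0 J

k = Gd⁴/(8D³N_a) = (77.4×10³)(1.79⁴)/(8·8.9³·22) = 6.4043 N/mm
U = ½kδ² = 0.5 × 6.4043 × 68.4² = 14981 N·mm = 14.981 J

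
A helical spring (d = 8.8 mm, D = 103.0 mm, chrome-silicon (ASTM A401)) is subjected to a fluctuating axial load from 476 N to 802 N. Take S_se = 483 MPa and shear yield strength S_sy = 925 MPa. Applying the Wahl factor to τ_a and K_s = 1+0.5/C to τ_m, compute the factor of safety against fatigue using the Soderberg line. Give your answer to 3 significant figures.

C = D/d = 103.0/8.8 = 11.7045; K_W = (4C−1)/(4C−4)+0.615/C = 1.1226; K_s = 1+0.5/C = 1.0427
F_a = (F_max−F_min)/2 = 163 N; F_m = (F_max+F_min)/2 = 639 N
τ_a = K_W·8F_aD/(πd³) = 1.1226 × 62.736 = 70.428 MPa
τ_m = K_s·8F_mD/(πd³) = 1.0427 × 245.94 = 256.45 MPa
Soderberg: 1/n_f = τ_a/S_se + τ_m/S_sy = 70.428/483 + 256.45/925 = 0.14581 + 0.27724 = 0.42305
n_f = 1/0.42305 = 2.364

2.36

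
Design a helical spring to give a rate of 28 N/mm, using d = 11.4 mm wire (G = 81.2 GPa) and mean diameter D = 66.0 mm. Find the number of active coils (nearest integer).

N_a = Gd⁴/(8D³k) = (81.2×10³ × 11.4⁴)/(8 × 66.0³ × 28)
    = 1.37144e+09 / 6.43991e+07 = 21.3 → 21 coils

21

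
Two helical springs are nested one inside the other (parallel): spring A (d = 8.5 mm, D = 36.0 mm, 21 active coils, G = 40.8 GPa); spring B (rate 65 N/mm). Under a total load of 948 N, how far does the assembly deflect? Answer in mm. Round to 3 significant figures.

k_A = Gd⁴/(8D³N_a) = (40.8×10³)(8.5⁴)/(8·36.0³·21) = 27.172 N/mm
Parallel: k_eq = 27.172 + 65 = 92.172 N/mm
δ = F/k_eq = 948/92.172 = 10.285 mm

10.3 mm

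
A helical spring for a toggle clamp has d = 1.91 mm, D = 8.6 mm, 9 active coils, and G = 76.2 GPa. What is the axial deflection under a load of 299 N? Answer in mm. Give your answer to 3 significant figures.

13.5 mm

k = Gd⁴/(8D³N_a) = (76.2×10³)(1.91⁴)/(8·8.6³·9) = 22.144 N/mm
δ = F/k = 299 / 22.144 = 13.502 mm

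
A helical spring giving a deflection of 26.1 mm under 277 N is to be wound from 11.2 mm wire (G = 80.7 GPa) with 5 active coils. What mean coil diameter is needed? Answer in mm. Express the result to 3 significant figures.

Required rate k = F/δ = 277/26.1 = 10.613 N/mm
D = (Gd⁴/(8N_a·k))^(1/3) = (80.7×10³·11.2⁴/(8·5·10.613))^(1/3)
  = (2.99121e+06)^(1/3) = 144.0839 mm

144 mm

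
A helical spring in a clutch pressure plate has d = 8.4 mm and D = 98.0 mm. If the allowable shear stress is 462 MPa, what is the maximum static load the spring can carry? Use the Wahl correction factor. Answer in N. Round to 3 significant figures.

C = D/d = 98.0/8.4 = 11.6667
K_W = (4C−1)/(4C−4) + 0.615/C = 45.667/42.667 + 0.0527 = 1.1230
τ_max = K·8FD/(πd³) → F_max = τ_allow·πd³/(8DK)
F_max = 462·π·8.4³/(8·98.0·1.1230) = 8.6026e+05/880.45 = 977.07 N

977 N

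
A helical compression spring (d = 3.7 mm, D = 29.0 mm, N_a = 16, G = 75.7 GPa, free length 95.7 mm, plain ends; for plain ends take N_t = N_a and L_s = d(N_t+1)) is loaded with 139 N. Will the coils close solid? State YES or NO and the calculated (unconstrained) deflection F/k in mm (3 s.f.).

NO, δ = 30.6 mm

k = Gd⁴/(8D³N_a) = (75.7×10³)(3.7⁴)/(8·29.0³·16) = 4.5446 N/mm
N_t = 16; L_s = 3.7·17 = 62.9 mm; δ_solid = L₀ − L_s = 95.7 − 62.9 = 32.8 mm
δ = F/k = 139/4.5446 = 30.586 mm
δ < δ_solid → spring does not go solid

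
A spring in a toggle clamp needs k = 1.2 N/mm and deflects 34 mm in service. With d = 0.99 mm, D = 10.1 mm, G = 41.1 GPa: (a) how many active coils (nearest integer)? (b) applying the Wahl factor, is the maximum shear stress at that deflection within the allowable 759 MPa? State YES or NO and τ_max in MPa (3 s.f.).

(a) 4 coils; (b) NO, τ_max = 1230 MPa

N_a = Gd⁴/(8D³k) = (41.1×10³)(0.99⁴)/(8·10.1³·1.2) = 3.992 → N_a = 4
Actual rate k = Gd⁴/(8D³·4) = 1.1975 N/mm
Working load F = kδ = 1.1975·34 = 40.714 N
C = 10.1/0.99 = 10.2020; K_W = (4C−1)/(4C−4)+0.615/C = 1.1418
τ_max = K_W·8FD/(πd³) = 1.1418·1079.2 = 1232.2 MPa
τ_max > 759 MPa → exceeds allowable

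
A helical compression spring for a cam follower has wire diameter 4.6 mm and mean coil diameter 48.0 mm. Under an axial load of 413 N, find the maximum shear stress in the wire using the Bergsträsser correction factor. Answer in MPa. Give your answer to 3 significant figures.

Spring index C = D/d = 48.0/4.6 = 10.4348
K_B = (4C+2)/(4C−3) = 43.739/38.739 = 1.1291
τ₀ = 8FD/(πd³) = 8·413·48.0/(π·4.6³) = 158592/305.79 = 518.63 MPa
τ_max = K·τ₀ = 1.1291 × 518.63 = 585.57 MPa

586 MPa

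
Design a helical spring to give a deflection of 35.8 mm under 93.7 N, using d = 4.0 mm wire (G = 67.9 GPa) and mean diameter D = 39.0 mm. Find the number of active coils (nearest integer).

14

Required rate k = F/δ = 93.7/35.8 = 2.6173 N/mm
N_a = Gd⁴/(8D³k) = (67.9×10³ × 4.0⁴)/(8 × 39.0³ × 2.6173)
    = 1.73824e+07 / 1.24205e+06 = 13.99 → 14 coils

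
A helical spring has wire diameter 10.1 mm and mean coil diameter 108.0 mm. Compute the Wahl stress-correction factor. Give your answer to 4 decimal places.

C = D/d = 108.0/10.1 = 10.6931
K_W = (4C−1)/(4C−4) + 0.615/C = 41.772/38.772 + 0.0575 = 1.1349

1.1349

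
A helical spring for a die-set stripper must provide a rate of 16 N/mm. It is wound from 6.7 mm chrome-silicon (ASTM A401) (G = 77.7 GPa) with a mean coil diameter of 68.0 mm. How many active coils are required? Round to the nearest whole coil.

4

N_a = Gd⁴/(8D³k) = (77.7×10³ × 6.7⁴)/(8 × 68.0³ × 16)
    = 1.56574e+08 / 4.02473e+07 = 3.89 → 4 coils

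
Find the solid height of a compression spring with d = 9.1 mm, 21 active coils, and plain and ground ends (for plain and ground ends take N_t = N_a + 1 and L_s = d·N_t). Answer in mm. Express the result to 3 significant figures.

plain and ground ends: N_t = N_a + 1 = 21 + 1 = 22
L_s = d·N_t = 9.1 × 22 = 200.2 mm

200 mm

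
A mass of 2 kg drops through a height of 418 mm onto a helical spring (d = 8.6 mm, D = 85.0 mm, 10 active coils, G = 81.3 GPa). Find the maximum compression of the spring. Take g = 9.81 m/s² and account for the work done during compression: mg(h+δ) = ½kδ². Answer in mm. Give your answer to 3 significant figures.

k = Gd⁴/(8D³N_a) = (81.3×10³)(8.6⁴)/(8·85.0³·10) = 9.0519 N/mm
W = mg = 2 × 9.81 = 19.62 N
½kδ² − Wδ − Wh = 0 → δ = (W + √(W² + 2kWh))/k
δ = (19.62 + √(384.94 + 148471))/9.0519 = (19.62 + 385.82)/9.0519 = 44.791 mm

44.8 mm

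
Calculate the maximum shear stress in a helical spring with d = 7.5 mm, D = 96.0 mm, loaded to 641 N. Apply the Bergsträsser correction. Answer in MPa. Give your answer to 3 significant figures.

Spring index C = D/d = 96.0/7.5 = 12.8000
K_B = (4C+2)/(4C−3) = 53.200/48.200 = 1.1037
τ₀ = 8FD/(πd³) = 8·641·96.0/(π·7.5³) = 492288/1325.4 = 371.44 MPa
τ_max = K·τ₀ = 1.1037 × 371.44 = 409.97 MPa

410 MPa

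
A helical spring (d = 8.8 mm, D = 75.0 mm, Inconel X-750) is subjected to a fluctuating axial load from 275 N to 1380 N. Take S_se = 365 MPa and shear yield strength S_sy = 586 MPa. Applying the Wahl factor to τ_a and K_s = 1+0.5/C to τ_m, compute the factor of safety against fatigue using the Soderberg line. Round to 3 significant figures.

1.09

C = D/d = 75.0/8.8 = 8.5227; K_W = (4C−1)/(4C−4)+0.615/C = 1.1719; K_s = 1+0.5/C = 1.0587
F_a = (F_max−F_min)/2 = 552.5 N; F_m = (F_max+F_min)/2 = 827.5 N
τ_a = K_W·8F_aD/(πd³) = 1.1719 × 154.84 = 181.45 MPa
τ_m = K_s·8F_mD/(πd³) = 1.0587 × 231.91 = 245.52 MPa
Soderberg: 1/n_f = τ_a/S_se + τ_m/S_sy = 181.45/365 + 245.52/586 = 0.49713 + 0.41897 = 0.9161
n_f = 1/0.9161 = 1.092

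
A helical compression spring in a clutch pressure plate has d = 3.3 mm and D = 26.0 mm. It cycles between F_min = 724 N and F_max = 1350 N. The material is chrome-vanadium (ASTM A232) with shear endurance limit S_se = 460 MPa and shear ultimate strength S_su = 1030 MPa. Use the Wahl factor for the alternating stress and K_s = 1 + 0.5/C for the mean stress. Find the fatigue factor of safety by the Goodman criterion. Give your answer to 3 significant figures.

C = D/d = 26.0/3.3 = 7.8788; K_W = (4C−1)/(4C−4)+0.615/C = 1.1871; K_s = 1+0.5/C = 1.0635
F_a = (F_max−F_min)/2 = 313 N; F_m = (F_max+F_min)/2 = 1037 N
τ_a = K_W·8F_aD/(πd³) = 1.1871 × 576.65 = 684.54 MPa
τ_m = K_s·8F_mD/(πd³) = 1.0635 × 1910.5 = 2031.8 MPa
Goodman: 1/n_f = τ_a/S_se + τ_m/S_su = 684.54/460 + 2031.8/1030 = 1.48813 + 1.97258 = 3.4607
n_f = 1/3.4607 = 0.289

0.289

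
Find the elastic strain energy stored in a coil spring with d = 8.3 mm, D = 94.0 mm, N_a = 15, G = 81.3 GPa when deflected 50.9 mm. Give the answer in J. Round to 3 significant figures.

5.01 J

k = Gd⁴/(8D³N_a) = (81.3×10³)(8.3⁴)/(8·94.0³·15) = 3.8711 N/mm
U = ½kδ² = 0.5 × 3.8711 × 50.9² = 5014.7 N·mm = 5.0147 J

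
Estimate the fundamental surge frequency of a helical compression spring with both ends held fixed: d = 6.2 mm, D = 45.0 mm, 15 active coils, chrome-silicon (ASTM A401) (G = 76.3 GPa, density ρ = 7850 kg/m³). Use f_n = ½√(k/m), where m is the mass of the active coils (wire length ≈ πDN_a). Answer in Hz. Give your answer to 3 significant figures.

k = Gd⁴/(8D³N_a) = (76.3×10³)(6.2⁴)/(8·45.0³·15) = 10.31 N/mm = 10310 N/m
Wire length L = πDN_a = π·45.0·15 = 2120.6 mm
m = ρ·(πd²/4)·L = 7850 × 30.191×10⁻⁶ m² × 2.1206 m = 0.50257 kg
f_n = ½√(k/m) = 0.5·√(10310/0.50257) = 0.5·√(20515) = 71.616 Hz

71.6 Hz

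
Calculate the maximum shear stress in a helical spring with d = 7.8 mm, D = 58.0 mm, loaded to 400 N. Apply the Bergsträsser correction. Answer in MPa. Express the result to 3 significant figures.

Spring index C = D/d = 58.0/7.8 = 7.4359
K_B = (4C+2)/(4C−3) = 31.744/26.744 = 1.1870
τ₀ = 8FD/(πd³) = 8·400·58.0/(π·7.8³) = 185600/1490.8 = 124.49 MPa
τ_max = K·τ₀ = 1.1870 × 124.49 = 147.77 MPa

148 MPa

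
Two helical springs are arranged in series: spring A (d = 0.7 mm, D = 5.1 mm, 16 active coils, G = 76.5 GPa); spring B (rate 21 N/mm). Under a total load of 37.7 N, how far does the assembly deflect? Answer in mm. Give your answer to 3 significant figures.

k_A = Gd⁴/(8D³N_a) = (76.5×10³)(0.7⁴)/(8·5.1³·16) = 1.0818 N/mm
Series: 1/k_eq = 1/1.0818 + 1/21 = 0.97203; k_eq = 1.0288 N/mm
δ = F/k_eq = 37.7/1.0288 = 36.646 mm

36.6 mm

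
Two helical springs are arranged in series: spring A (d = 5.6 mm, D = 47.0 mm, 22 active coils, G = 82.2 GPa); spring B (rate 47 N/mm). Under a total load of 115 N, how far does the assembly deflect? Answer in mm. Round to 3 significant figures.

28.4 mm

k_A = Gd⁴/(8D³N_a) = (82.2×10³)(5.6⁴)/(8·47.0³·22) = 4.424 N/mm
Series: 1/k_eq = 1/4.424 + 1/47 = 0.24732; k_eq = 4.0434 N/mm
δ = F/k_eq = 115/4.0434 = 28.441 mm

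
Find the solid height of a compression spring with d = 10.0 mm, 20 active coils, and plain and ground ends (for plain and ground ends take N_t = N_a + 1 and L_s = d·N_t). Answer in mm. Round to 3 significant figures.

plain and ground ends: N_t = N_a + 1 = 20 + 1 = 21
L_s = d·N_t = 10.0 × 21 = 210 mm

210 mm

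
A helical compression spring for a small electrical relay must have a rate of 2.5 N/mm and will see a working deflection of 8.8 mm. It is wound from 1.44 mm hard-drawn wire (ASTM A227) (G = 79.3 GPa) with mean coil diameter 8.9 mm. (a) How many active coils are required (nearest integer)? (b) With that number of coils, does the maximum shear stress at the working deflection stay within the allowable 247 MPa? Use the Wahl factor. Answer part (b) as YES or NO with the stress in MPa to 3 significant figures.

N_a = Gd⁴/(8D³k) = (79.3×10³)(1.44⁴)/(8·8.9³·2.5) = 24.18 → N_a = 24
Actual rate k = Gd⁴/(8D³·24) = 2.5191 N/mm
Working load F = kδ = 2.5191·8.8 = 22.168 N
C = 8.9/1.44 = 6.1806; K_W = (4C−1)/(4C−4)+0.615/C = 1.2443
τ_max = K_W·8FD/(πd³) = 1.2443·168.26 = 209.36 MPa
τ_max ≤ 247 MPa → acceptable

(a) 24 coils; (b) YES, τ_max = 209 MPa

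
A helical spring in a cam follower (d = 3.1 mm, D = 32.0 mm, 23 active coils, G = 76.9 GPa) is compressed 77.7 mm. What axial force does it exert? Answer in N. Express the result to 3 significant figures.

k = Gd⁴/(8D³N_a) = (76.9×10³)(3.1⁴)/(8·32.0³·23) = 1.1779 N/mm
F = k·δ = 1.1779 × 77.7 = 91.522 N

91.5 N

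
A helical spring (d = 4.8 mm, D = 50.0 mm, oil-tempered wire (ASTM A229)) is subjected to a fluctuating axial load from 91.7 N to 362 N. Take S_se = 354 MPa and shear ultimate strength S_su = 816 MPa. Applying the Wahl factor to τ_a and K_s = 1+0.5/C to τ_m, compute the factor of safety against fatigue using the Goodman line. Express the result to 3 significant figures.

C = D/d = 50.0/4.8 = 10.4167; K_W = (4C−1)/(4C−4)+0.615/C = 1.1387; K_s = 1+0.5/C = 1.0480
F_a = (F_max−F_min)/2 = 135.15 N; F_m = (F_max+F_min)/2 = 226.85 N
τ_a = K_W·8F_aD/(πd³) = 1.1387 × 155.6 = 177.18 MPa
τ_m = K_s·8F_mD/(πd³) = 1.0480 × 261.17 = 273.71 MPa
Goodman: 1/n_f = τ_a/S_se + τ_m/S_su = 177.18/354 + 273.71/816 = 0.50050 + 0.33543 = 0.83592
n_f = 1/0.83592 = 1.196

1.20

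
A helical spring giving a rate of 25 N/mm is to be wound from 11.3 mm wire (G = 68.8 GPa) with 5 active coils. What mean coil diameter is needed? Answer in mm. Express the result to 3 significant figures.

104 mm

D = (Gd⁴/(8N_a·k))^(1/3) = (68.8×10³·11.3⁴/(8·5·25))^(1/3)
  = (1.12177e+06)^(1/3) = 103.9044 mm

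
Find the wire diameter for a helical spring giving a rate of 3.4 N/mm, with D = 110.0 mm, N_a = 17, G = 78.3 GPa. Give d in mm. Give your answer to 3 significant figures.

9.42 mm

d = (8D³N_a·k / G)^(1/4) = (8·110.0³·17·3.4 / (78.3×10³))^0.25
  = (7860.2)^0.25 = 9.4158 mm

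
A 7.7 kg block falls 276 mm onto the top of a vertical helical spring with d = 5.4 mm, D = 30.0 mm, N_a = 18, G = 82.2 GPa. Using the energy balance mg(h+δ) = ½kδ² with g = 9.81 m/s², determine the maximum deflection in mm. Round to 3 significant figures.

52.5 mm

k = Gd⁴/(8D³N_a) = (82.2×10³)(5.4⁴)/(8·30.0³·18) = 17.977 N/mm
W = mg = 7.7 × 9.81 = 75.537 N
½kδ² − Wδ − Wh = 0 → δ = (W + √(W² + 2kWh))/k
δ = (75.537 + √(5705.8 + 749582))/17.977 = (75.537 + 869.07)/17.977 = 52.545 mm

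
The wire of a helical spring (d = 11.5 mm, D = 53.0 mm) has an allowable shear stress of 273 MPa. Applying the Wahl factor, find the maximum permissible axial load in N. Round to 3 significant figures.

2290 N

C = D/d = 53.0/11.5 = 4.6087
K_W = (4C−1)/(4C−4) + 0.615/C = 17.435/14.435 + 0.1334 = 1.3413
τ_max = K·8FD/(πd³) → F_max = τ_allow·πd³/(8DK)
F_max = 273·π·11.5³/(8·53.0·1.3413) = 1.3044e+06/568.7 = 2293.6 N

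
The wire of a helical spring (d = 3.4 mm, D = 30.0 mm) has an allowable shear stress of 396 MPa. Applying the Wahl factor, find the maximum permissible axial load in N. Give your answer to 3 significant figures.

175 N

C = D/d = 30.0/3.4 = 8.8235
K_W = (4C−1)/(4C−4) + 0.615/C = 34.294/31.294 + 0.0697 = 1.1656
τ_max = K·8FD/(πd³) → F_max = τ_allow·πd³/(8DK)
F_max = 396·π·3.4³/(8·30.0·1.1656) = 48897/279.74 = 174.8 N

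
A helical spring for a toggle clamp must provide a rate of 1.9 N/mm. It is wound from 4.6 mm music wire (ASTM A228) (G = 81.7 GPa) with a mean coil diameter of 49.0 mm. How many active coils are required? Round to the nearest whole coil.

N_a = Gd⁴/(8D³k) = (81.7×10³ × 4.6⁴)/(8 × 49.0³ × 1.9)
    = 3.65808e+07 / 1.78826e+06 = 20.46 → 20 coils

20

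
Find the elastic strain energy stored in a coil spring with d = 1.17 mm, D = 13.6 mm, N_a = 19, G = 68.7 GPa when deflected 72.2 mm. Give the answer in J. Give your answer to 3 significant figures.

0.878 J

k = Gd⁴/(8D³N_a) = (68.7×10³)(1.17⁴)/(8·13.6³·19) = 0.3367 N/mm
U = ½kδ² = 0.5 × 0.3367 × 72.2² = 877.58 N·mm = 0.87758 J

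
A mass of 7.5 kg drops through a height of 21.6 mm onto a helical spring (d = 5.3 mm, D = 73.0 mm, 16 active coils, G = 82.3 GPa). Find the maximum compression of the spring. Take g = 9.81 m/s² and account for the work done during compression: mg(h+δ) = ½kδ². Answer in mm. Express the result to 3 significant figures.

k = Gd⁴/(8D³N_a) = (82.3×10³)(5.3⁴)/(8·73.0³·16) = 1.3041 N/mm
W = mg = 7.5 × 9.81 = 73.575 N
½kδ² − Wδ − Wh = 0 → δ = (W + √(W² + 2kWh))/k
δ = (73.575 + √(5413.3 + 4145.14))/1.3041 = (73.575 + 97.767)/1.3041 = 131.38 mm

131 mm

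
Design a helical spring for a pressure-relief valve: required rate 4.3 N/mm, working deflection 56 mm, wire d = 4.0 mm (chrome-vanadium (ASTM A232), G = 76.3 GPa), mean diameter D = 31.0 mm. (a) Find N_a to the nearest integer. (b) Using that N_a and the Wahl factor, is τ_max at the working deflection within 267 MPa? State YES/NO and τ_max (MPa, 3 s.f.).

(a) 19 coils; (b) NO, τ_max = 355 MPa

N_a = Gd⁴/(8D³k) = (76.3×10³)(4.0⁴)/(8·31.0³·4.3) = 19.06 → N_a = 19
Actual rate k = Gd⁴/(8D³·19) = 4.3136 N/mm
Working load F = kδ = 4.3136·56 = 241.56 N
C = 31.0/4.0 = 7.7500; K_W = (4C−1)/(4C−4)+0.615/C = 1.1905
τ_max = K_W·8FD/(πd³) = 1.1905·297.95 = 354.7 MPa
τ_max > 267 MPa → exceeds allowable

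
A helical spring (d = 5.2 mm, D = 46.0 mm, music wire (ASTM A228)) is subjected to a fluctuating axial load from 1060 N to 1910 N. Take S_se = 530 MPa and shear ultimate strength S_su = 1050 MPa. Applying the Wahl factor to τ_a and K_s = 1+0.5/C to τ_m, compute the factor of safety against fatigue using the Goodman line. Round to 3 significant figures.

0.494

C = D/d = 46.0/5.2 = 8.8462; K_W = (4C−1)/(4C−4)+0.615/C = 1.1651; K_s = 1+0.5/C = 1.0565
F_a = (F_max−F_min)/2 = 425 N; F_m = (F_max+F_min)/2 = 1485 N
τ_a = K_W·8F_aD/(πd³) = 1.1651 × 354.06 = 412.52 MPa
τ_m = K_s·8F_mD/(πd³) = 1.0565 × 1237.1 = 1307.1 MPa
Goodman: 1/n_f = τ_a/S_se + τ_m/S_su = 412.52/530 + 1307.1/1050 = 0.77834 + 1.24481 = 2.0231
n_f = 1/2.0231 = 0.4943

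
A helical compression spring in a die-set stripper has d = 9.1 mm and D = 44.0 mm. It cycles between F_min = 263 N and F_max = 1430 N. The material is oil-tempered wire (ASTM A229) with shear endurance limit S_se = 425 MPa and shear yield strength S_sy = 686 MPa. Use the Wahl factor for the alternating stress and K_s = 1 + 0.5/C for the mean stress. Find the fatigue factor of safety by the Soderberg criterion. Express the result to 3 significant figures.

2.12

C = D/d = 44.0/9.1 = 4.8352; K_W = (4C−1)/(4C−4)+0.615/C = 1.3228; K_s = 1+0.5/C = 1.1034
F_a = (F_max−F_min)/2 = 583.5 N; F_m = (F_max+F_min)/2 = 846.5 N
τ_a = K_W·8F_aD/(πd³) = 1.3228 × 86.758 = 114.76 MPa
τ_m = K_s·8F_mD/(πd³) = 1.1034 × 125.86 = 138.88 MPa
Soderberg: 1/n_f = τ_a/S_se + τ_m/S_sy = 114.76/425 + 138.88/686 = 0.27002 + 0.20245 = 0.47247
n_f = 1/0.47247 = 2.117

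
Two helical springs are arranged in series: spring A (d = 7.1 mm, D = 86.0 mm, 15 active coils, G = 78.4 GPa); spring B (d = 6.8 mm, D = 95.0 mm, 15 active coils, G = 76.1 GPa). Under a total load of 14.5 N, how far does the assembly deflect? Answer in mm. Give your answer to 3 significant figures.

k_A = Gd⁴/(8D³N_a) = (78.4×10³)(7.1⁴)/(8·86.0³·15) = 2.6102 N/mm
k_B = Gd⁴/(8D³N_a) = (76.1×10³)(6.8⁴)/(8·95.0³·15) = 1.5815 N/mm
Series: 1/k_eq = 1/2.6102 + 1/1.5815 = 1.0154; k_eq = 0.98481 N/mm
δ = F/k_eq = 14.5/0.98481 = 14.724 mm

14.7 mm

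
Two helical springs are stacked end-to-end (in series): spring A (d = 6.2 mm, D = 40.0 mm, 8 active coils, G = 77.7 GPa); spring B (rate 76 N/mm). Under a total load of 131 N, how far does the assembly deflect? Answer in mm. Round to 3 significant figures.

6.40 mm

k_A = Gd⁴/(8D³N_a) = (77.7×10³)(6.2⁴)/(8·40.0³·8) = 28.03 N/mm
Series: 1/k_eq = 1/28.03 + 1/76 = 0.048834; k_eq = 20.478 N/mm
δ = F/k_eq = 131/20.478 = 6.3972 mm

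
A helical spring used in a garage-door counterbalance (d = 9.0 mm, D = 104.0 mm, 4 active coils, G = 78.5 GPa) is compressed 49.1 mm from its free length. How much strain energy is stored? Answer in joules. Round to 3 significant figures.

17.2 J

k = Gd⁴/(8D³N_a) = (78.5×10³)(9.0⁴)/(8·104.0³·4) = 14.308 N/mm
U = ½kδ² = 0.5 × 14.308 × 49.1² = 17247 N·mm = 17.247 J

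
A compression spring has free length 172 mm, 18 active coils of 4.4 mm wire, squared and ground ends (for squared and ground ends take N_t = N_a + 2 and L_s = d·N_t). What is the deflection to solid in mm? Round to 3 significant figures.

N_t = 20; L_s = 4.4·20 = 88 mm
δ_solid = L₀ − L_s = 172 − 88 = 84 mm

84.0 mm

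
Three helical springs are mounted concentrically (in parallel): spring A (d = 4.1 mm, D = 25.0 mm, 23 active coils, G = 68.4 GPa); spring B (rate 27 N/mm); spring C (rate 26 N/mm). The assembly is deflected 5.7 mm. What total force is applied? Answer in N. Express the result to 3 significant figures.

340 N

k_A = Gd⁴/(8D³N_a) = (68.4×10³)(4.1⁴)/(8·25.0³·23) = 6.7229 N/mm
Parallel: k_eq = 6.7229 + 27 + 26 = 59.723 N/mm
F = k_eq·δ = 59.723·5.7 = 340.42 N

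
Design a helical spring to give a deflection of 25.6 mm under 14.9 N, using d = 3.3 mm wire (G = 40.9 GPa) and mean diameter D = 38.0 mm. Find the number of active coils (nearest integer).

Required rate k = F/δ = 14.9/25.6 = 0.58203 N/mm
N_a = Gd⁴/(8D³k) = (40.9×10³ × 3.3⁴)/(8 × 38.0³ × 0.58203)
    = 4.85042e+06 / 255498 = 18.98 → 19 coils

19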